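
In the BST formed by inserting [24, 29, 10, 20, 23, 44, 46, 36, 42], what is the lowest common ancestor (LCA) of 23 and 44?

Tree insertion order: [24, 29, 10, 20, 23, 44, 46, 36, 42]
Tree (level-order array): [24, 10, 29, None, 20, None, 44, None, 23, 36, 46, None, None, None, 42]
In a BST, the LCA of p=23, q=44 is the first node v on the
root-to-leaf path with p <= v <= q (go left if both < v, right if both > v).
Walk from root:
  at 24: 23 <= 24 <= 44, this is the LCA
LCA = 24


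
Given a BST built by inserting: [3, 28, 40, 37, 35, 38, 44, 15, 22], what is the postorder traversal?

Tree insertion order: [3, 28, 40, 37, 35, 38, 44, 15, 22]
Tree (level-order array): [3, None, 28, 15, 40, None, 22, 37, 44, None, None, 35, 38]
Postorder traversal: [22, 15, 35, 38, 37, 44, 40, 28, 3]


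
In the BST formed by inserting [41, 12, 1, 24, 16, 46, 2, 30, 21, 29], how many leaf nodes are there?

Tree built from: [41, 12, 1, 24, 16, 46, 2, 30, 21, 29]
Tree (level-order array): [41, 12, 46, 1, 24, None, None, None, 2, 16, 30, None, None, None, 21, 29]
Rule: A leaf has 0 children.
Per-node child counts:
  node 41: 2 child(ren)
  node 12: 2 child(ren)
  node 1: 1 child(ren)
  node 2: 0 child(ren)
  node 24: 2 child(ren)
  node 16: 1 child(ren)
  node 21: 0 child(ren)
  node 30: 1 child(ren)
  node 29: 0 child(ren)
  node 46: 0 child(ren)
Matching nodes: [2, 21, 29, 46]
Count of leaf nodes: 4


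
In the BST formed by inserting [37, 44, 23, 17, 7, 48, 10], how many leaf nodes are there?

Tree built from: [37, 44, 23, 17, 7, 48, 10]
Tree (level-order array): [37, 23, 44, 17, None, None, 48, 7, None, None, None, None, 10]
Rule: A leaf has 0 children.
Per-node child counts:
  node 37: 2 child(ren)
  node 23: 1 child(ren)
  node 17: 1 child(ren)
  node 7: 1 child(ren)
  node 10: 0 child(ren)
  node 44: 1 child(ren)
  node 48: 0 child(ren)
Matching nodes: [10, 48]
Count of leaf nodes: 2


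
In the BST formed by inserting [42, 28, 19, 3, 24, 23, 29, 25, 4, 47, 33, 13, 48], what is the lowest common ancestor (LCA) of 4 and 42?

Tree insertion order: [42, 28, 19, 3, 24, 23, 29, 25, 4, 47, 33, 13, 48]
Tree (level-order array): [42, 28, 47, 19, 29, None, 48, 3, 24, None, 33, None, None, None, 4, 23, 25, None, None, None, 13]
In a BST, the LCA of p=4, q=42 is the first node v on the
root-to-leaf path with p <= v <= q (go left if both < v, right if both > v).
Walk from root:
  at 42: 4 <= 42 <= 42, this is the LCA
LCA = 42


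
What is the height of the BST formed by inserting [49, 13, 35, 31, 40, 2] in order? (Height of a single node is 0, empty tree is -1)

Insertion order: [49, 13, 35, 31, 40, 2]
Tree (level-order array): [49, 13, None, 2, 35, None, None, 31, 40]
Compute height bottom-up (empty subtree = -1):
  height(2) = 1 + max(-1, -1) = 0
  height(31) = 1 + max(-1, -1) = 0
  height(40) = 1 + max(-1, -1) = 0
  height(35) = 1 + max(0, 0) = 1
  height(13) = 1 + max(0, 1) = 2
  height(49) = 1 + max(2, -1) = 3
Height = 3


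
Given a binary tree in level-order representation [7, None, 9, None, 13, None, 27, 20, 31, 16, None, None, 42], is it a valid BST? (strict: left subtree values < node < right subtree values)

Level-order array: [7, None, 9, None, 13, None, 27, 20, 31, 16, None, None, 42]
Validate using subtree bounds (lo, hi): at each node, require lo < value < hi,
then recurse left with hi=value and right with lo=value.
Preorder trace (stopping at first violation):
  at node 7 with bounds (-inf, +inf): OK
  at node 9 with bounds (7, +inf): OK
  at node 13 with bounds (9, +inf): OK
  at node 27 with bounds (13, +inf): OK
  at node 20 with bounds (13, 27): OK
  at node 16 with bounds (13, 20): OK
  at node 31 with bounds (27, +inf): OK
  at node 42 with bounds (31, +inf): OK
No violation found at any node.
Result: Valid BST


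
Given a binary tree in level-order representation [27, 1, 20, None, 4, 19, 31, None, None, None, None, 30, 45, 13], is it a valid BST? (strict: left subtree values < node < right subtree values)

Level-order array: [27, 1, 20, None, 4, 19, 31, None, None, None, None, 30, 45, 13]
Validate using subtree bounds (lo, hi): at each node, require lo < value < hi,
then recurse left with hi=value and right with lo=value.
Preorder trace (stopping at first violation):
  at node 27 with bounds (-inf, +inf): OK
  at node 1 with bounds (-inf, 27): OK
  at node 4 with bounds (1, 27): OK
  at node 20 with bounds (27, +inf): VIOLATION
Node 20 violates its bound: not (27 < 20 < +inf).
Result: Not a valid BST


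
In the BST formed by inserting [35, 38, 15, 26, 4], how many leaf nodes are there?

Tree built from: [35, 38, 15, 26, 4]
Tree (level-order array): [35, 15, 38, 4, 26]
Rule: A leaf has 0 children.
Per-node child counts:
  node 35: 2 child(ren)
  node 15: 2 child(ren)
  node 4: 0 child(ren)
  node 26: 0 child(ren)
  node 38: 0 child(ren)
Matching nodes: [4, 26, 38]
Count of leaf nodes: 3


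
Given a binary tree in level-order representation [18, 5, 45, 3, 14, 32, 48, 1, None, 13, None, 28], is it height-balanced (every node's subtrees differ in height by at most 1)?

Tree (level-order array): [18, 5, 45, 3, 14, 32, 48, 1, None, 13, None, 28]
Definition: a tree is height-balanced if, at every node, |h(left) - h(right)| <= 1 (empty subtree has height -1).
Bottom-up per-node check:
  node 1: h_left=-1, h_right=-1, diff=0 [OK], height=0
  node 3: h_left=0, h_right=-1, diff=1 [OK], height=1
  node 13: h_left=-1, h_right=-1, diff=0 [OK], height=0
  node 14: h_left=0, h_right=-1, diff=1 [OK], height=1
  node 5: h_left=1, h_right=1, diff=0 [OK], height=2
  node 28: h_left=-1, h_right=-1, diff=0 [OK], height=0
  node 32: h_left=0, h_right=-1, diff=1 [OK], height=1
  node 48: h_left=-1, h_right=-1, diff=0 [OK], height=0
  node 45: h_left=1, h_right=0, diff=1 [OK], height=2
  node 18: h_left=2, h_right=2, diff=0 [OK], height=3
All nodes satisfy the balance condition.
Result: Balanced


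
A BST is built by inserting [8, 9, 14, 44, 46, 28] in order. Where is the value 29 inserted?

Starting tree (level order): [8, None, 9, None, 14, None, 44, 28, 46]
Insertion path: 8 -> 9 -> 14 -> 44 -> 28
Result: insert 29 as right child of 28
Final tree (level order): [8, None, 9, None, 14, None, 44, 28, 46, None, 29]


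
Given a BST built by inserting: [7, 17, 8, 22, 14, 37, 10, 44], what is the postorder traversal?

Tree insertion order: [7, 17, 8, 22, 14, 37, 10, 44]
Tree (level-order array): [7, None, 17, 8, 22, None, 14, None, 37, 10, None, None, 44]
Postorder traversal: [10, 14, 8, 44, 37, 22, 17, 7]


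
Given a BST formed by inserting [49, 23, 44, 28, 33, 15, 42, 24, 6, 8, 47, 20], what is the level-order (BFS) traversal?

Tree insertion order: [49, 23, 44, 28, 33, 15, 42, 24, 6, 8, 47, 20]
Tree (level-order array): [49, 23, None, 15, 44, 6, 20, 28, 47, None, 8, None, None, 24, 33, None, None, None, None, None, None, None, 42]
BFS from the root, enqueuing left then right child of each popped node:
  queue [49] -> pop 49, enqueue [23], visited so far: [49]
  queue [23] -> pop 23, enqueue [15, 44], visited so far: [49, 23]
  queue [15, 44] -> pop 15, enqueue [6, 20], visited so far: [49, 23, 15]
  queue [44, 6, 20] -> pop 44, enqueue [28, 47], visited so far: [49, 23, 15, 44]
  queue [6, 20, 28, 47] -> pop 6, enqueue [8], visited so far: [49, 23, 15, 44, 6]
  queue [20, 28, 47, 8] -> pop 20, enqueue [none], visited so far: [49, 23, 15, 44, 6, 20]
  queue [28, 47, 8] -> pop 28, enqueue [24, 33], visited so far: [49, 23, 15, 44, 6, 20, 28]
  queue [47, 8, 24, 33] -> pop 47, enqueue [none], visited so far: [49, 23, 15, 44, 6, 20, 28, 47]
  queue [8, 24, 33] -> pop 8, enqueue [none], visited so far: [49, 23, 15, 44, 6, 20, 28, 47, 8]
  queue [24, 33] -> pop 24, enqueue [none], visited so far: [49, 23, 15, 44, 6, 20, 28, 47, 8, 24]
  queue [33] -> pop 33, enqueue [42], visited so far: [49, 23, 15, 44, 6, 20, 28, 47, 8, 24, 33]
  queue [42] -> pop 42, enqueue [none], visited so far: [49, 23, 15, 44, 6, 20, 28, 47, 8, 24, 33, 42]
Result: [49, 23, 15, 44, 6, 20, 28, 47, 8, 24, 33, 42]


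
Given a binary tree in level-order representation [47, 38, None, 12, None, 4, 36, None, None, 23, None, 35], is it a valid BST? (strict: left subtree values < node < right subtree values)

Level-order array: [47, 38, None, 12, None, 4, 36, None, None, 23, None, 35]
Validate using subtree bounds (lo, hi): at each node, require lo < value < hi,
then recurse left with hi=value and right with lo=value.
Preorder trace (stopping at first violation):
  at node 47 with bounds (-inf, +inf): OK
  at node 38 with bounds (-inf, 47): OK
  at node 12 with bounds (-inf, 38): OK
  at node 4 with bounds (-inf, 12): OK
  at node 36 with bounds (12, 38): OK
  at node 23 with bounds (12, 36): OK
  at node 35 with bounds (12, 23): VIOLATION
Node 35 violates its bound: not (12 < 35 < 23).
Result: Not a valid BST


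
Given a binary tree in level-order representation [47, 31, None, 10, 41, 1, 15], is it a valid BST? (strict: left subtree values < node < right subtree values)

Level-order array: [47, 31, None, 10, 41, 1, 15]
Validate using subtree bounds (lo, hi): at each node, require lo < value < hi,
then recurse left with hi=value and right with lo=value.
Preorder trace (stopping at first violation):
  at node 47 with bounds (-inf, +inf): OK
  at node 31 with bounds (-inf, 47): OK
  at node 10 with bounds (-inf, 31): OK
  at node 1 with bounds (-inf, 10): OK
  at node 15 with bounds (10, 31): OK
  at node 41 with bounds (31, 47): OK
No violation found at any node.
Result: Valid BST


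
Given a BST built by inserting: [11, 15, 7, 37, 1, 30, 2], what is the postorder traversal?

Tree insertion order: [11, 15, 7, 37, 1, 30, 2]
Tree (level-order array): [11, 7, 15, 1, None, None, 37, None, 2, 30]
Postorder traversal: [2, 1, 7, 30, 37, 15, 11]


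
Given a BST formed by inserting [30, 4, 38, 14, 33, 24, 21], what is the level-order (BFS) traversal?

Tree insertion order: [30, 4, 38, 14, 33, 24, 21]
Tree (level-order array): [30, 4, 38, None, 14, 33, None, None, 24, None, None, 21]
BFS from the root, enqueuing left then right child of each popped node:
  queue [30] -> pop 30, enqueue [4, 38], visited so far: [30]
  queue [4, 38] -> pop 4, enqueue [14], visited so far: [30, 4]
  queue [38, 14] -> pop 38, enqueue [33], visited so far: [30, 4, 38]
  queue [14, 33] -> pop 14, enqueue [24], visited so far: [30, 4, 38, 14]
  queue [33, 24] -> pop 33, enqueue [none], visited so far: [30, 4, 38, 14, 33]
  queue [24] -> pop 24, enqueue [21], visited so far: [30, 4, 38, 14, 33, 24]
  queue [21] -> pop 21, enqueue [none], visited so far: [30, 4, 38, 14, 33, 24, 21]
Result: [30, 4, 38, 14, 33, 24, 21]


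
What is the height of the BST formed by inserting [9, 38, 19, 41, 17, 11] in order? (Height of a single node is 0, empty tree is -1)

Insertion order: [9, 38, 19, 41, 17, 11]
Tree (level-order array): [9, None, 38, 19, 41, 17, None, None, None, 11]
Compute height bottom-up (empty subtree = -1):
  height(11) = 1 + max(-1, -1) = 0
  height(17) = 1 + max(0, -1) = 1
  height(19) = 1 + max(1, -1) = 2
  height(41) = 1 + max(-1, -1) = 0
  height(38) = 1 + max(2, 0) = 3
  height(9) = 1 + max(-1, 3) = 4
Height = 4


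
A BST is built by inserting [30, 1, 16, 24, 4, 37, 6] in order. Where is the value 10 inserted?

Starting tree (level order): [30, 1, 37, None, 16, None, None, 4, 24, None, 6]
Insertion path: 30 -> 1 -> 16 -> 4 -> 6
Result: insert 10 as right child of 6
Final tree (level order): [30, 1, 37, None, 16, None, None, 4, 24, None, 6, None, None, None, 10]


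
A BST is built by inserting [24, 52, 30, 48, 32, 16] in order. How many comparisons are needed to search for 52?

Search path for 52: 24 -> 52
Found: True
Comparisons: 2


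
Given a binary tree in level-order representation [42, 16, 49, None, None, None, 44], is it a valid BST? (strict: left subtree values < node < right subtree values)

Level-order array: [42, 16, 49, None, None, None, 44]
Validate using subtree bounds (lo, hi): at each node, require lo < value < hi,
then recurse left with hi=value and right with lo=value.
Preorder trace (stopping at first violation):
  at node 42 with bounds (-inf, +inf): OK
  at node 16 with bounds (-inf, 42): OK
  at node 49 with bounds (42, +inf): OK
  at node 44 with bounds (49, +inf): VIOLATION
Node 44 violates its bound: not (49 < 44 < +inf).
Result: Not a valid BST


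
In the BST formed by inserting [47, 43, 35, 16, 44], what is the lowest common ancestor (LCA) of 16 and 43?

Tree insertion order: [47, 43, 35, 16, 44]
Tree (level-order array): [47, 43, None, 35, 44, 16]
In a BST, the LCA of p=16, q=43 is the first node v on the
root-to-leaf path with p <= v <= q (go left if both < v, right if both > v).
Walk from root:
  at 47: both 16 and 43 < 47, go left
  at 43: 16 <= 43 <= 43, this is the LCA
LCA = 43


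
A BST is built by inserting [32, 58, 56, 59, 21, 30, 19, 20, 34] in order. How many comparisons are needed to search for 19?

Search path for 19: 32 -> 21 -> 19
Found: True
Comparisons: 3


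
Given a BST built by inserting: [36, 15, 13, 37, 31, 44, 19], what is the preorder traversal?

Tree insertion order: [36, 15, 13, 37, 31, 44, 19]
Tree (level-order array): [36, 15, 37, 13, 31, None, 44, None, None, 19]
Preorder traversal: [36, 15, 13, 31, 19, 37, 44]


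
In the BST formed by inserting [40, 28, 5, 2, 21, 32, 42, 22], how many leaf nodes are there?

Tree built from: [40, 28, 5, 2, 21, 32, 42, 22]
Tree (level-order array): [40, 28, 42, 5, 32, None, None, 2, 21, None, None, None, None, None, 22]
Rule: A leaf has 0 children.
Per-node child counts:
  node 40: 2 child(ren)
  node 28: 2 child(ren)
  node 5: 2 child(ren)
  node 2: 0 child(ren)
  node 21: 1 child(ren)
  node 22: 0 child(ren)
  node 32: 0 child(ren)
  node 42: 0 child(ren)
Matching nodes: [2, 22, 32, 42]
Count of leaf nodes: 4


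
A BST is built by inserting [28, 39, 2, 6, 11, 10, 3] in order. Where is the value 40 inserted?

Starting tree (level order): [28, 2, 39, None, 6, None, None, 3, 11, None, None, 10]
Insertion path: 28 -> 39
Result: insert 40 as right child of 39
Final tree (level order): [28, 2, 39, None, 6, None, 40, 3, 11, None, None, None, None, 10]


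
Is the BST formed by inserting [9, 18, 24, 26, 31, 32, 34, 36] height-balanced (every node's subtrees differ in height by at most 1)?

Tree (level-order array): [9, None, 18, None, 24, None, 26, None, 31, None, 32, None, 34, None, 36]
Definition: a tree is height-balanced if, at every node, |h(left) - h(right)| <= 1 (empty subtree has height -1).
Bottom-up per-node check:
  node 36: h_left=-1, h_right=-1, diff=0 [OK], height=0
  node 34: h_left=-1, h_right=0, diff=1 [OK], height=1
  node 32: h_left=-1, h_right=1, diff=2 [FAIL (|-1-1|=2 > 1)], height=2
  node 31: h_left=-1, h_right=2, diff=3 [FAIL (|-1-2|=3 > 1)], height=3
  node 26: h_left=-1, h_right=3, diff=4 [FAIL (|-1-3|=4 > 1)], height=4
  node 24: h_left=-1, h_right=4, diff=5 [FAIL (|-1-4|=5 > 1)], height=5
  node 18: h_left=-1, h_right=5, diff=6 [FAIL (|-1-5|=6 > 1)], height=6
  node 9: h_left=-1, h_right=6, diff=7 [FAIL (|-1-6|=7 > 1)], height=7
Node 32 violates the condition: |-1 - 1| = 2 > 1.
Result: Not balanced


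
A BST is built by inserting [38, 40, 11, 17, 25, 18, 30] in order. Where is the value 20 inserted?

Starting tree (level order): [38, 11, 40, None, 17, None, None, None, 25, 18, 30]
Insertion path: 38 -> 11 -> 17 -> 25 -> 18
Result: insert 20 as right child of 18
Final tree (level order): [38, 11, 40, None, 17, None, None, None, 25, 18, 30, None, 20]


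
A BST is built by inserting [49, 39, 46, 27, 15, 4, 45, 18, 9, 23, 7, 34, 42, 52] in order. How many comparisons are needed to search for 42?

Search path for 42: 49 -> 39 -> 46 -> 45 -> 42
Found: True
Comparisons: 5


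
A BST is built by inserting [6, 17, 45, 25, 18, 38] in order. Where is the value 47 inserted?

Starting tree (level order): [6, None, 17, None, 45, 25, None, 18, 38]
Insertion path: 6 -> 17 -> 45
Result: insert 47 as right child of 45
Final tree (level order): [6, None, 17, None, 45, 25, 47, 18, 38]


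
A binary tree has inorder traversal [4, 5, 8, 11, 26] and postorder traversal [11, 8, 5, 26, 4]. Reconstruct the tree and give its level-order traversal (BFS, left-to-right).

Inorder:   [4, 5, 8, 11, 26]
Postorder: [11, 8, 5, 26, 4]
Algorithm: postorder visits root last, so walk postorder right-to-left;
each value is the root of the current inorder slice — split it at that
value, recurse on the right subtree first, then the left.
Recursive splits:
  root=4; inorder splits into left=[], right=[5, 8, 11, 26]
  root=26; inorder splits into left=[5, 8, 11], right=[]
  root=5; inorder splits into left=[], right=[8, 11]
  root=8; inorder splits into left=[], right=[11]
  root=11; inorder splits into left=[], right=[]
Reconstructed level-order: [4, 26, 5, 8, 11]


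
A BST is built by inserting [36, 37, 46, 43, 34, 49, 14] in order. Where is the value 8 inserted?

Starting tree (level order): [36, 34, 37, 14, None, None, 46, None, None, 43, 49]
Insertion path: 36 -> 34 -> 14
Result: insert 8 as left child of 14
Final tree (level order): [36, 34, 37, 14, None, None, 46, 8, None, 43, 49]


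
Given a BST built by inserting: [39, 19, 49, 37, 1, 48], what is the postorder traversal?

Tree insertion order: [39, 19, 49, 37, 1, 48]
Tree (level-order array): [39, 19, 49, 1, 37, 48]
Postorder traversal: [1, 37, 19, 48, 49, 39]


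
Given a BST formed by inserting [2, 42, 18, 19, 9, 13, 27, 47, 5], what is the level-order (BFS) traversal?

Tree insertion order: [2, 42, 18, 19, 9, 13, 27, 47, 5]
Tree (level-order array): [2, None, 42, 18, 47, 9, 19, None, None, 5, 13, None, 27]
BFS from the root, enqueuing left then right child of each popped node:
  queue [2] -> pop 2, enqueue [42], visited so far: [2]
  queue [42] -> pop 42, enqueue [18, 47], visited so far: [2, 42]
  queue [18, 47] -> pop 18, enqueue [9, 19], visited so far: [2, 42, 18]
  queue [47, 9, 19] -> pop 47, enqueue [none], visited so far: [2, 42, 18, 47]
  queue [9, 19] -> pop 9, enqueue [5, 13], visited so far: [2, 42, 18, 47, 9]
  queue [19, 5, 13] -> pop 19, enqueue [27], visited so far: [2, 42, 18, 47, 9, 19]
  queue [5, 13, 27] -> pop 5, enqueue [none], visited so far: [2, 42, 18, 47, 9, 19, 5]
  queue [13, 27] -> pop 13, enqueue [none], visited so far: [2, 42, 18, 47, 9, 19, 5, 13]
  queue [27] -> pop 27, enqueue [none], visited so far: [2, 42, 18, 47, 9, 19, 5, 13, 27]
Result: [2, 42, 18, 47, 9, 19, 5, 13, 27]


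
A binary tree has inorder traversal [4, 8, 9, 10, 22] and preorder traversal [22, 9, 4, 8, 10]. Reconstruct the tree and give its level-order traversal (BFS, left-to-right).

Inorder:  [4, 8, 9, 10, 22]
Preorder: [22, 9, 4, 8, 10]
Algorithm: preorder visits root first, so consume preorder in order;
for each root, split the current inorder slice at that value into
left-subtree inorder and right-subtree inorder, then recurse.
Recursive splits:
  root=22; inorder splits into left=[4, 8, 9, 10], right=[]
  root=9; inorder splits into left=[4, 8], right=[10]
  root=4; inorder splits into left=[], right=[8]
  root=8; inorder splits into left=[], right=[]
  root=10; inorder splits into left=[], right=[]
Reconstructed level-order: [22, 9, 4, 10, 8]


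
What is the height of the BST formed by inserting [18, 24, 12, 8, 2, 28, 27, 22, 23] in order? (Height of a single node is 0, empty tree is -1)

Insertion order: [18, 24, 12, 8, 2, 28, 27, 22, 23]
Tree (level-order array): [18, 12, 24, 8, None, 22, 28, 2, None, None, 23, 27]
Compute height bottom-up (empty subtree = -1):
  height(2) = 1 + max(-1, -1) = 0
  height(8) = 1 + max(0, -1) = 1
  height(12) = 1 + max(1, -1) = 2
  height(23) = 1 + max(-1, -1) = 0
  height(22) = 1 + max(-1, 0) = 1
  height(27) = 1 + max(-1, -1) = 0
  height(28) = 1 + max(0, -1) = 1
  height(24) = 1 + max(1, 1) = 2
  height(18) = 1 + max(2, 2) = 3
Height = 3


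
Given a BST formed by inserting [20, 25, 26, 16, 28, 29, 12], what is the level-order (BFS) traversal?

Tree insertion order: [20, 25, 26, 16, 28, 29, 12]
Tree (level-order array): [20, 16, 25, 12, None, None, 26, None, None, None, 28, None, 29]
BFS from the root, enqueuing left then right child of each popped node:
  queue [20] -> pop 20, enqueue [16, 25], visited so far: [20]
  queue [16, 25] -> pop 16, enqueue [12], visited so far: [20, 16]
  queue [25, 12] -> pop 25, enqueue [26], visited so far: [20, 16, 25]
  queue [12, 26] -> pop 12, enqueue [none], visited so far: [20, 16, 25, 12]
  queue [26] -> pop 26, enqueue [28], visited so far: [20, 16, 25, 12, 26]
  queue [28] -> pop 28, enqueue [29], visited so far: [20, 16, 25, 12, 26, 28]
  queue [29] -> pop 29, enqueue [none], visited so far: [20, 16, 25, 12, 26, 28, 29]
Result: [20, 16, 25, 12, 26, 28, 29]


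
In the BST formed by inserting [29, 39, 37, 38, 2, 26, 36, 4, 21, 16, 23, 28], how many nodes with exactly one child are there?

Tree built from: [29, 39, 37, 38, 2, 26, 36, 4, 21, 16, 23, 28]
Tree (level-order array): [29, 2, 39, None, 26, 37, None, 4, 28, 36, 38, None, 21, None, None, None, None, None, None, 16, 23]
Rule: These are nodes with exactly 1 non-null child.
Per-node child counts:
  node 29: 2 child(ren)
  node 2: 1 child(ren)
  node 26: 2 child(ren)
  node 4: 1 child(ren)
  node 21: 2 child(ren)
  node 16: 0 child(ren)
  node 23: 0 child(ren)
  node 28: 0 child(ren)
  node 39: 1 child(ren)
  node 37: 2 child(ren)
  node 36: 0 child(ren)
  node 38: 0 child(ren)
Matching nodes: [2, 4, 39]
Count of nodes with exactly one child: 3


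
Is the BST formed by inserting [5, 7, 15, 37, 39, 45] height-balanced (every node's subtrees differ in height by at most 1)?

Tree (level-order array): [5, None, 7, None, 15, None, 37, None, 39, None, 45]
Definition: a tree is height-balanced if, at every node, |h(left) - h(right)| <= 1 (empty subtree has height -1).
Bottom-up per-node check:
  node 45: h_left=-1, h_right=-1, diff=0 [OK], height=0
  node 39: h_left=-1, h_right=0, diff=1 [OK], height=1
  node 37: h_left=-1, h_right=1, diff=2 [FAIL (|-1-1|=2 > 1)], height=2
  node 15: h_left=-1, h_right=2, diff=3 [FAIL (|-1-2|=3 > 1)], height=3
  node 7: h_left=-1, h_right=3, diff=4 [FAIL (|-1-3|=4 > 1)], height=4
  node 5: h_left=-1, h_right=4, diff=5 [FAIL (|-1-4|=5 > 1)], height=5
Node 37 violates the condition: |-1 - 1| = 2 > 1.
Result: Not balanced


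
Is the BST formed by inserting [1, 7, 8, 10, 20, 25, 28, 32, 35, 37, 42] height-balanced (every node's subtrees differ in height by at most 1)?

Tree (level-order array): [1, None, 7, None, 8, None, 10, None, 20, None, 25, None, 28, None, 32, None, 35, None, 37, None, 42]
Definition: a tree is height-balanced if, at every node, |h(left) - h(right)| <= 1 (empty subtree has height -1).
Bottom-up per-node check:
  node 42: h_left=-1, h_right=-1, diff=0 [OK], height=0
  node 37: h_left=-1, h_right=0, diff=1 [OK], height=1
  node 35: h_left=-1, h_right=1, diff=2 [FAIL (|-1-1|=2 > 1)], height=2
  node 32: h_left=-1, h_right=2, diff=3 [FAIL (|-1-2|=3 > 1)], height=3
  node 28: h_left=-1, h_right=3, diff=4 [FAIL (|-1-3|=4 > 1)], height=4
  node 25: h_left=-1, h_right=4, diff=5 [FAIL (|-1-4|=5 > 1)], height=5
  node 20: h_left=-1, h_right=5, diff=6 [FAIL (|-1-5|=6 > 1)], height=6
  node 10: h_left=-1, h_right=6, diff=7 [FAIL (|-1-6|=7 > 1)], height=7
  node 8: h_left=-1, h_right=7, diff=8 [FAIL (|-1-7|=8 > 1)], height=8
  node 7: h_left=-1, h_right=8, diff=9 [FAIL (|-1-8|=9 > 1)], height=9
  node 1: h_left=-1, h_right=9, diff=10 [FAIL (|-1-9|=10 > 1)], height=10
Node 35 violates the condition: |-1 - 1| = 2 > 1.
Result: Not balanced


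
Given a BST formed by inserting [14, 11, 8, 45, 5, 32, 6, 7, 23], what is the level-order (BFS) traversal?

Tree insertion order: [14, 11, 8, 45, 5, 32, 6, 7, 23]
Tree (level-order array): [14, 11, 45, 8, None, 32, None, 5, None, 23, None, None, 6, None, None, None, 7]
BFS from the root, enqueuing left then right child of each popped node:
  queue [14] -> pop 14, enqueue [11, 45], visited so far: [14]
  queue [11, 45] -> pop 11, enqueue [8], visited so far: [14, 11]
  queue [45, 8] -> pop 45, enqueue [32], visited so far: [14, 11, 45]
  queue [8, 32] -> pop 8, enqueue [5], visited so far: [14, 11, 45, 8]
  queue [32, 5] -> pop 32, enqueue [23], visited so far: [14, 11, 45, 8, 32]
  queue [5, 23] -> pop 5, enqueue [6], visited so far: [14, 11, 45, 8, 32, 5]
  queue [23, 6] -> pop 23, enqueue [none], visited so far: [14, 11, 45, 8, 32, 5, 23]
  queue [6] -> pop 6, enqueue [7], visited so far: [14, 11, 45, 8, 32, 5, 23, 6]
  queue [7] -> pop 7, enqueue [none], visited so far: [14, 11, 45, 8, 32, 5, 23, 6, 7]
Result: [14, 11, 45, 8, 32, 5, 23, 6, 7]


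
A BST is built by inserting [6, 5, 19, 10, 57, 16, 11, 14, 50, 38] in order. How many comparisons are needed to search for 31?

Search path for 31: 6 -> 19 -> 57 -> 50 -> 38
Found: False
Comparisons: 5


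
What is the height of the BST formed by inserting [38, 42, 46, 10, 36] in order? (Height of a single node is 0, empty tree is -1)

Insertion order: [38, 42, 46, 10, 36]
Tree (level-order array): [38, 10, 42, None, 36, None, 46]
Compute height bottom-up (empty subtree = -1):
  height(36) = 1 + max(-1, -1) = 0
  height(10) = 1 + max(-1, 0) = 1
  height(46) = 1 + max(-1, -1) = 0
  height(42) = 1 + max(-1, 0) = 1
  height(38) = 1 + max(1, 1) = 2
Height = 2


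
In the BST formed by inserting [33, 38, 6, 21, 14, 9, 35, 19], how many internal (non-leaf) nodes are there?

Tree built from: [33, 38, 6, 21, 14, 9, 35, 19]
Tree (level-order array): [33, 6, 38, None, 21, 35, None, 14, None, None, None, 9, 19]
Rule: An internal node has at least one child.
Per-node child counts:
  node 33: 2 child(ren)
  node 6: 1 child(ren)
  node 21: 1 child(ren)
  node 14: 2 child(ren)
  node 9: 0 child(ren)
  node 19: 0 child(ren)
  node 38: 1 child(ren)
  node 35: 0 child(ren)
Matching nodes: [33, 6, 21, 14, 38]
Count of internal (non-leaf) nodes: 5


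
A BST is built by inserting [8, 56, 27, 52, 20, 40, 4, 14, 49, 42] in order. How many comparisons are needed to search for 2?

Search path for 2: 8 -> 4
Found: False
Comparisons: 2


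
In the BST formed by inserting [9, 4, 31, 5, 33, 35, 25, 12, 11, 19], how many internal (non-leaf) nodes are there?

Tree built from: [9, 4, 31, 5, 33, 35, 25, 12, 11, 19]
Tree (level-order array): [9, 4, 31, None, 5, 25, 33, None, None, 12, None, None, 35, 11, 19]
Rule: An internal node has at least one child.
Per-node child counts:
  node 9: 2 child(ren)
  node 4: 1 child(ren)
  node 5: 0 child(ren)
  node 31: 2 child(ren)
  node 25: 1 child(ren)
  node 12: 2 child(ren)
  node 11: 0 child(ren)
  node 19: 0 child(ren)
  node 33: 1 child(ren)
  node 35: 0 child(ren)
Matching nodes: [9, 4, 31, 25, 12, 33]
Count of internal (non-leaf) nodes: 6


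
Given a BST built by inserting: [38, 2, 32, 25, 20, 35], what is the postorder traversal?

Tree insertion order: [38, 2, 32, 25, 20, 35]
Tree (level-order array): [38, 2, None, None, 32, 25, 35, 20]
Postorder traversal: [20, 25, 35, 32, 2, 38]


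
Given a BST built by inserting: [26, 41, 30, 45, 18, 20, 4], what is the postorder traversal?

Tree insertion order: [26, 41, 30, 45, 18, 20, 4]
Tree (level-order array): [26, 18, 41, 4, 20, 30, 45]
Postorder traversal: [4, 20, 18, 30, 45, 41, 26]


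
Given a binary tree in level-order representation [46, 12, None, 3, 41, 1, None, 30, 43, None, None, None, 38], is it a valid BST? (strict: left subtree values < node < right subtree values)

Level-order array: [46, 12, None, 3, 41, 1, None, 30, 43, None, None, None, 38]
Validate using subtree bounds (lo, hi): at each node, require lo < value < hi,
then recurse left with hi=value and right with lo=value.
Preorder trace (stopping at first violation):
  at node 46 with bounds (-inf, +inf): OK
  at node 12 with bounds (-inf, 46): OK
  at node 3 with bounds (-inf, 12): OK
  at node 1 with bounds (-inf, 3): OK
  at node 41 with bounds (12, 46): OK
  at node 30 with bounds (12, 41): OK
  at node 38 with bounds (30, 41): OK
  at node 43 with bounds (41, 46): OK
No violation found at any node.
Result: Valid BST


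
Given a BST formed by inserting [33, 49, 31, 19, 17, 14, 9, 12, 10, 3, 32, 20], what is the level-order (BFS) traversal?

Tree insertion order: [33, 49, 31, 19, 17, 14, 9, 12, 10, 3, 32, 20]
Tree (level-order array): [33, 31, 49, 19, 32, None, None, 17, 20, None, None, 14, None, None, None, 9, None, 3, 12, None, None, 10]
BFS from the root, enqueuing left then right child of each popped node:
  queue [33] -> pop 33, enqueue [31, 49], visited so far: [33]
  queue [31, 49] -> pop 31, enqueue [19, 32], visited so far: [33, 31]
  queue [49, 19, 32] -> pop 49, enqueue [none], visited so far: [33, 31, 49]
  queue [19, 32] -> pop 19, enqueue [17, 20], visited so far: [33, 31, 49, 19]
  queue [32, 17, 20] -> pop 32, enqueue [none], visited so far: [33, 31, 49, 19, 32]
  queue [17, 20] -> pop 17, enqueue [14], visited so far: [33, 31, 49, 19, 32, 17]
  queue [20, 14] -> pop 20, enqueue [none], visited so far: [33, 31, 49, 19, 32, 17, 20]
  queue [14] -> pop 14, enqueue [9], visited so far: [33, 31, 49, 19, 32, 17, 20, 14]
  queue [9] -> pop 9, enqueue [3, 12], visited so far: [33, 31, 49, 19, 32, 17, 20, 14, 9]
  queue [3, 12] -> pop 3, enqueue [none], visited so far: [33, 31, 49, 19, 32, 17, 20, 14, 9, 3]
  queue [12] -> pop 12, enqueue [10], visited so far: [33, 31, 49, 19, 32, 17, 20, 14, 9, 3, 12]
  queue [10] -> pop 10, enqueue [none], visited so far: [33, 31, 49, 19, 32, 17, 20, 14, 9, 3, 12, 10]
Result: [33, 31, 49, 19, 32, 17, 20, 14, 9, 3, 12, 10]


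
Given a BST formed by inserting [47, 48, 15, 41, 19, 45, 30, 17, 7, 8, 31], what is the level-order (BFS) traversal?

Tree insertion order: [47, 48, 15, 41, 19, 45, 30, 17, 7, 8, 31]
Tree (level-order array): [47, 15, 48, 7, 41, None, None, None, 8, 19, 45, None, None, 17, 30, None, None, None, None, None, 31]
BFS from the root, enqueuing left then right child of each popped node:
  queue [47] -> pop 47, enqueue [15, 48], visited so far: [47]
  queue [15, 48] -> pop 15, enqueue [7, 41], visited so far: [47, 15]
  queue [48, 7, 41] -> pop 48, enqueue [none], visited so far: [47, 15, 48]
  queue [7, 41] -> pop 7, enqueue [8], visited so far: [47, 15, 48, 7]
  queue [41, 8] -> pop 41, enqueue [19, 45], visited so far: [47, 15, 48, 7, 41]
  queue [8, 19, 45] -> pop 8, enqueue [none], visited so far: [47, 15, 48, 7, 41, 8]
  queue [19, 45] -> pop 19, enqueue [17, 30], visited so far: [47, 15, 48, 7, 41, 8, 19]
  queue [45, 17, 30] -> pop 45, enqueue [none], visited so far: [47, 15, 48, 7, 41, 8, 19, 45]
  queue [17, 30] -> pop 17, enqueue [none], visited so far: [47, 15, 48, 7, 41, 8, 19, 45, 17]
  queue [30] -> pop 30, enqueue [31], visited so far: [47, 15, 48, 7, 41, 8, 19, 45, 17, 30]
  queue [31] -> pop 31, enqueue [none], visited so far: [47, 15, 48, 7, 41, 8, 19, 45, 17, 30, 31]
Result: [47, 15, 48, 7, 41, 8, 19, 45, 17, 30, 31]


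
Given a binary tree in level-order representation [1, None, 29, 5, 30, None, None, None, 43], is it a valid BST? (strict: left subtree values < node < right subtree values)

Level-order array: [1, None, 29, 5, 30, None, None, None, 43]
Validate using subtree bounds (lo, hi): at each node, require lo < value < hi,
then recurse left with hi=value and right with lo=value.
Preorder trace (stopping at first violation):
  at node 1 with bounds (-inf, +inf): OK
  at node 29 with bounds (1, +inf): OK
  at node 5 with bounds (1, 29): OK
  at node 30 with bounds (29, +inf): OK
  at node 43 with bounds (30, +inf): OK
No violation found at any node.
Result: Valid BST


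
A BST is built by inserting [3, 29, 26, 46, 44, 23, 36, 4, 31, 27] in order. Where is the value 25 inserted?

Starting tree (level order): [3, None, 29, 26, 46, 23, 27, 44, None, 4, None, None, None, 36, None, None, None, 31]
Insertion path: 3 -> 29 -> 26 -> 23
Result: insert 25 as right child of 23
Final tree (level order): [3, None, 29, 26, 46, 23, 27, 44, None, 4, 25, None, None, 36, None, None, None, None, None, 31]


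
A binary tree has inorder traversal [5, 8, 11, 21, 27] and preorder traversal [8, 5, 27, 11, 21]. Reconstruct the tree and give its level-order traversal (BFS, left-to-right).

Inorder:  [5, 8, 11, 21, 27]
Preorder: [8, 5, 27, 11, 21]
Algorithm: preorder visits root first, so consume preorder in order;
for each root, split the current inorder slice at that value into
left-subtree inorder and right-subtree inorder, then recurse.
Recursive splits:
  root=8; inorder splits into left=[5], right=[11, 21, 27]
  root=5; inorder splits into left=[], right=[]
  root=27; inorder splits into left=[11, 21], right=[]
  root=11; inorder splits into left=[], right=[21]
  root=21; inorder splits into left=[], right=[]
Reconstructed level-order: [8, 5, 27, 11, 21]


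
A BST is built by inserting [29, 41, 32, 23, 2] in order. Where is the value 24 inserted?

Starting tree (level order): [29, 23, 41, 2, None, 32]
Insertion path: 29 -> 23
Result: insert 24 as right child of 23
Final tree (level order): [29, 23, 41, 2, 24, 32]


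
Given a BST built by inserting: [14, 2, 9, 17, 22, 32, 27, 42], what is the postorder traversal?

Tree insertion order: [14, 2, 9, 17, 22, 32, 27, 42]
Tree (level-order array): [14, 2, 17, None, 9, None, 22, None, None, None, 32, 27, 42]
Postorder traversal: [9, 2, 27, 42, 32, 22, 17, 14]


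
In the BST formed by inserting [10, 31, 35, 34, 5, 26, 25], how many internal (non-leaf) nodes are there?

Tree built from: [10, 31, 35, 34, 5, 26, 25]
Tree (level-order array): [10, 5, 31, None, None, 26, 35, 25, None, 34]
Rule: An internal node has at least one child.
Per-node child counts:
  node 10: 2 child(ren)
  node 5: 0 child(ren)
  node 31: 2 child(ren)
  node 26: 1 child(ren)
  node 25: 0 child(ren)
  node 35: 1 child(ren)
  node 34: 0 child(ren)
Matching nodes: [10, 31, 26, 35]
Count of internal (non-leaf) nodes: 4


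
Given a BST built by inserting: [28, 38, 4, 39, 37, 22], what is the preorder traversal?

Tree insertion order: [28, 38, 4, 39, 37, 22]
Tree (level-order array): [28, 4, 38, None, 22, 37, 39]
Preorder traversal: [28, 4, 22, 38, 37, 39]


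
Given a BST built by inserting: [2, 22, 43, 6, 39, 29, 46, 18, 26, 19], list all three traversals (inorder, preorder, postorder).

Tree insertion order: [2, 22, 43, 6, 39, 29, 46, 18, 26, 19]
Tree (level-order array): [2, None, 22, 6, 43, None, 18, 39, 46, None, 19, 29, None, None, None, None, None, 26]
Inorder (L, root, R): [2, 6, 18, 19, 22, 26, 29, 39, 43, 46]
Preorder (root, L, R): [2, 22, 6, 18, 19, 43, 39, 29, 26, 46]
Postorder (L, R, root): [19, 18, 6, 26, 29, 39, 46, 43, 22, 2]


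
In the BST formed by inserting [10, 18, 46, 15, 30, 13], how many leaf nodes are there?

Tree built from: [10, 18, 46, 15, 30, 13]
Tree (level-order array): [10, None, 18, 15, 46, 13, None, 30]
Rule: A leaf has 0 children.
Per-node child counts:
  node 10: 1 child(ren)
  node 18: 2 child(ren)
  node 15: 1 child(ren)
  node 13: 0 child(ren)
  node 46: 1 child(ren)
  node 30: 0 child(ren)
Matching nodes: [13, 30]
Count of leaf nodes: 2


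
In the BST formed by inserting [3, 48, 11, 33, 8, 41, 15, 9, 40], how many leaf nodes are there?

Tree built from: [3, 48, 11, 33, 8, 41, 15, 9, 40]
Tree (level-order array): [3, None, 48, 11, None, 8, 33, None, 9, 15, 41, None, None, None, None, 40]
Rule: A leaf has 0 children.
Per-node child counts:
  node 3: 1 child(ren)
  node 48: 1 child(ren)
  node 11: 2 child(ren)
  node 8: 1 child(ren)
  node 9: 0 child(ren)
  node 33: 2 child(ren)
  node 15: 0 child(ren)
  node 41: 1 child(ren)
  node 40: 0 child(ren)
Matching nodes: [9, 15, 40]
Count of leaf nodes: 3


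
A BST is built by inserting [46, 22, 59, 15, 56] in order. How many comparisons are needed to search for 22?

Search path for 22: 46 -> 22
Found: True
Comparisons: 2


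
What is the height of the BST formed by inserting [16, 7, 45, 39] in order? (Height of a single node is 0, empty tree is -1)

Insertion order: [16, 7, 45, 39]
Tree (level-order array): [16, 7, 45, None, None, 39]
Compute height bottom-up (empty subtree = -1):
  height(7) = 1 + max(-1, -1) = 0
  height(39) = 1 + max(-1, -1) = 0
  height(45) = 1 + max(0, -1) = 1
  height(16) = 1 + max(0, 1) = 2
Height = 2


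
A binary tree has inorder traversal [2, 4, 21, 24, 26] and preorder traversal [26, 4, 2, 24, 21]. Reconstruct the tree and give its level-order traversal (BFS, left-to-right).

Inorder:  [2, 4, 21, 24, 26]
Preorder: [26, 4, 2, 24, 21]
Algorithm: preorder visits root first, so consume preorder in order;
for each root, split the current inorder slice at that value into
left-subtree inorder and right-subtree inorder, then recurse.
Recursive splits:
  root=26; inorder splits into left=[2, 4, 21, 24], right=[]
  root=4; inorder splits into left=[2], right=[21, 24]
  root=2; inorder splits into left=[], right=[]
  root=24; inorder splits into left=[21], right=[]
  root=21; inorder splits into left=[], right=[]
Reconstructed level-order: [26, 4, 2, 24, 21]


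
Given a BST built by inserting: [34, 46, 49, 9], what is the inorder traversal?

Tree insertion order: [34, 46, 49, 9]
Tree (level-order array): [34, 9, 46, None, None, None, 49]
Inorder traversal: [9, 34, 46, 49]


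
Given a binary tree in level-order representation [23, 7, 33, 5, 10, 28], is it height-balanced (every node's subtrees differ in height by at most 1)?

Tree (level-order array): [23, 7, 33, 5, 10, 28]
Definition: a tree is height-balanced if, at every node, |h(left) - h(right)| <= 1 (empty subtree has height -1).
Bottom-up per-node check:
  node 5: h_left=-1, h_right=-1, diff=0 [OK], height=0
  node 10: h_left=-1, h_right=-1, diff=0 [OK], height=0
  node 7: h_left=0, h_right=0, diff=0 [OK], height=1
  node 28: h_left=-1, h_right=-1, diff=0 [OK], height=0
  node 33: h_left=0, h_right=-1, diff=1 [OK], height=1
  node 23: h_left=1, h_right=1, diff=0 [OK], height=2
All nodes satisfy the balance condition.
Result: Balanced


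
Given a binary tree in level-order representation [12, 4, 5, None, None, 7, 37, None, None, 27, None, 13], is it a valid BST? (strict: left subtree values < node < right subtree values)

Level-order array: [12, 4, 5, None, None, 7, 37, None, None, 27, None, 13]
Validate using subtree bounds (lo, hi): at each node, require lo < value < hi,
then recurse left with hi=value and right with lo=value.
Preorder trace (stopping at first violation):
  at node 12 with bounds (-inf, +inf): OK
  at node 4 with bounds (-inf, 12): OK
  at node 5 with bounds (12, +inf): VIOLATION
Node 5 violates its bound: not (12 < 5 < +inf).
Result: Not a valid BST


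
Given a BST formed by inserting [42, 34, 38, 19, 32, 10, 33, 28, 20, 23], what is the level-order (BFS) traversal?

Tree insertion order: [42, 34, 38, 19, 32, 10, 33, 28, 20, 23]
Tree (level-order array): [42, 34, None, 19, 38, 10, 32, None, None, None, None, 28, 33, 20, None, None, None, None, 23]
BFS from the root, enqueuing left then right child of each popped node:
  queue [42] -> pop 42, enqueue [34], visited so far: [42]
  queue [34] -> pop 34, enqueue [19, 38], visited so far: [42, 34]
  queue [19, 38] -> pop 19, enqueue [10, 32], visited so far: [42, 34, 19]
  queue [38, 10, 32] -> pop 38, enqueue [none], visited so far: [42, 34, 19, 38]
  queue [10, 32] -> pop 10, enqueue [none], visited so far: [42, 34, 19, 38, 10]
  queue [32] -> pop 32, enqueue [28, 33], visited so far: [42, 34, 19, 38, 10, 32]
  queue [28, 33] -> pop 28, enqueue [20], visited so far: [42, 34, 19, 38, 10, 32, 28]
  queue [33, 20] -> pop 33, enqueue [none], visited so far: [42, 34, 19, 38, 10, 32, 28, 33]
  queue [20] -> pop 20, enqueue [23], visited so far: [42, 34, 19, 38, 10, 32, 28, 33, 20]
  queue [23] -> pop 23, enqueue [none], visited so far: [42, 34, 19, 38, 10, 32, 28, 33, 20, 23]
Result: [42, 34, 19, 38, 10, 32, 28, 33, 20, 23]


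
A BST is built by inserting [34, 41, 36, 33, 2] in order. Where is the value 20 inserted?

Starting tree (level order): [34, 33, 41, 2, None, 36]
Insertion path: 34 -> 33 -> 2
Result: insert 20 as right child of 2
Final tree (level order): [34, 33, 41, 2, None, 36, None, None, 20]


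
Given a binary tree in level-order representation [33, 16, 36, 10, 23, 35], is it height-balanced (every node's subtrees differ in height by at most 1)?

Tree (level-order array): [33, 16, 36, 10, 23, 35]
Definition: a tree is height-balanced if, at every node, |h(left) - h(right)| <= 1 (empty subtree has height -1).
Bottom-up per-node check:
  node 10: h_left=-1, h_right=-1, diff=0 [OK], height=0
  node 23: h_left=-1, h_right=-1, diff=0 [OK], height=0
  node 16: h_left=0, h_right=0, diff=0 [OK], height=1
  node 35: h_left=-1, h_right=-1, diff=0 [OK], height=0
  node 36: h_left=0, h_right=-1, diff=1 [OK], height=1
  node 33: h_left=1, h_right=1, diff=0 [OK], height=2
All nodes satisfy the balance condition.
Result: Balanced
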